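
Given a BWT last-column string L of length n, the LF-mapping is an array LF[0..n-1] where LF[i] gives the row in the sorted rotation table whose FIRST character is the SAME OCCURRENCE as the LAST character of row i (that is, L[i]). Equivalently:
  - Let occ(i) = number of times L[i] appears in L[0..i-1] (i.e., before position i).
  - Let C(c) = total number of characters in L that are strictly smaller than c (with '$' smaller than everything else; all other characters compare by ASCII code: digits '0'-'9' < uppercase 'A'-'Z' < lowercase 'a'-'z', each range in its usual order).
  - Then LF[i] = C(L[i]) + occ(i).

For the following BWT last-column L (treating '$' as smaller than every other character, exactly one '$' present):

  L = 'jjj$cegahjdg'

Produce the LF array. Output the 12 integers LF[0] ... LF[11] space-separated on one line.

Char counts: '$':1, 'a':1, 'c':1, 'd':1, 'e':1, 'g':2, 'h':1, 'j':4
C (first-col start): C('$')=0, C('a')=1, C('c')=2, C('d')=3, C('e')=4, C('g')=5, C('h')=7, C('j')=8
L[0]='j': occ=0, LF[0]=C('j')+0=8+0=8
L[1]='j': occ=1, LF[1]=C('j')+1=8+1=9
L[2]='j': occ=2, LF[2]=C('j')+2=8+2=10
L[3]='$': occ=0, LF[3]=C('$')+0=0+0=0
L[4]='c': occ=0, LF[4]=C('c')+0=2+0=2
L[5]='e': occ=0, LF[5]=C('e')+0=4+0=4
L[6]='g': occ=0, LF[6]=C('g')+0=5+0=5
L[7]='a': occ=0, LF[7]=C('a')+0=1+0=1
L[8]='h': occ=0, LF[8]=C('h')+0=7+0=7
L[9]='j': occ=3, LF[9]=C('j')+3=8+3=11
L[10]='d': occ=0, LF[10]=C('d')+0=3+0=3
L[11]='g': occ=1, LF[11]=C('g')+1=5+1=6

Answer: 8 9 10 0 2 4 5 1 7 11 3 6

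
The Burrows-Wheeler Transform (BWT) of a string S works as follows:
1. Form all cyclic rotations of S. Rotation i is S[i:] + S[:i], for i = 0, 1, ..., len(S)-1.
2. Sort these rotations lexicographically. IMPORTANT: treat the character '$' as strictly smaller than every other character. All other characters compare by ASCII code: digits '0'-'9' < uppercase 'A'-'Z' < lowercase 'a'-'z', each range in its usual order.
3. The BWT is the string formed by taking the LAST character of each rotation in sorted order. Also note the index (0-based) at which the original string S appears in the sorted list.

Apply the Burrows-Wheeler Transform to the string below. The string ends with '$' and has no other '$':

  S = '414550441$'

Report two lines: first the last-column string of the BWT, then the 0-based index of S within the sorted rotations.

Answer: 15444$0154
5

Derivation:
All 10 rotations (rotation i = S[i:]+S[:i]):
  rot[0] = 414550441$
  rot[1] = 14550441$4
  rot[2] = 4550441$41
  rot[3] = 550441$414
  rot[4] = 50441$4145
  rot[5] = 0441$41455
  rot[6] = 441$414550
  rot[7] = 41$4145504
  rot[8] = 1$41455044
  rot[9] = $414550441
Sorted (with $ < everything):
  sorted[0] = $414550441  (last char: '1')
  sorted[1] = 0441$41455  (last char: '5')
  sorted[2] = 1$41455044  (last char: '4')
  sorted[3] = 14550441$4  (last char: '4')
  sorted[4] = 41$4145504  (last char: '4')
  sorted[5] = 414550441$  (last char: '$')
  sorted[6] = 441$414550  (last char: '0')
  sorted[7] = 4550441$41  (last char: '1')
  sorted[8] = 50441$4145  (last char: '5')
  sorted[9] = 550441$414  (last char: '4')
Last column: 15444$0154
Original string S is at sorted index 5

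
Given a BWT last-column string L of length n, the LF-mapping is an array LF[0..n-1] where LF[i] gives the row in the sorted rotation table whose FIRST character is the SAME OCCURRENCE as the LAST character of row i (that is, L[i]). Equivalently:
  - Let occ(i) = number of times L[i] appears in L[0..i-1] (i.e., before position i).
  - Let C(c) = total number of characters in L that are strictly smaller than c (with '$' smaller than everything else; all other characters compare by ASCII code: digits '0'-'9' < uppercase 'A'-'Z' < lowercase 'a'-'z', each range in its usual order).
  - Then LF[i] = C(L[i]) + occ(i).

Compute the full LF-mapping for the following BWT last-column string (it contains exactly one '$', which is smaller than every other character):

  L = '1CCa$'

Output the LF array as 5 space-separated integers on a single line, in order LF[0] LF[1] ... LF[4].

Char counts: '$':1, '1':1, 'C':2, 'a':1
C (first-col start): C('$')=0, C('1')=1, C('C')=2, C('a')=4
L[0]='1': occ=0, LF[0]=C('1')+0=1+0=1
L[1]='C': occ=0, LF[1]=C('C')+0=2+0=2
L[2]='C': occ=1, LF[2]=C('C')+1=2+1=3
L[3]='a': occ=0, LF[3]=C('a')+0=4+0=4
L[4]='$': occ=0, LF[4]=C('$')+0=0+0=0

Answer: 1 2 3 4 0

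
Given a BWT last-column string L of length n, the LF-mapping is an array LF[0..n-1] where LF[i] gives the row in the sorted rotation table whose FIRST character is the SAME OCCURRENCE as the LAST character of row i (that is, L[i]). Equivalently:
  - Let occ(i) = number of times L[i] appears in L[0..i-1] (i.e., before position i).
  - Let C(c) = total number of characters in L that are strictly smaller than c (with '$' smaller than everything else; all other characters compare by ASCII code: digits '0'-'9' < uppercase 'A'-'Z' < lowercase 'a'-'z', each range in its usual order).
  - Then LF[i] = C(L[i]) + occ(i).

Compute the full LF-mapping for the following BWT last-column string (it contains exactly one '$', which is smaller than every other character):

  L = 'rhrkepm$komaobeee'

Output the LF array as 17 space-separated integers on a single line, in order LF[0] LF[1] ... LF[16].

Answer: 15 7 16 8 3 14 10 0 9 12 11 1 13 2 4 5 6

Derivation:
Char counts: '$':1, 'a':1, 'b':1, 'e':4, 'h':1, 'k':2, 'm':2, 'o':2, 'p':1, 'r':2
C (first-col start): C('$')=0, C('a')=1, C('b')=2, C('e')=3, C('h')=7, C('k')=8, C('m')=10, C('o')=12, C('p')=14, C('r')=15
L[0]='r': occ=0, LF[0]=C('r')+0=15+0=15
L[1]='h': occ=0, LF[1]=C('h')+0=7+0=7
L[2]='r': occ=1, LF[2]=C('r')+1=15+1=16
L[3]='k': occ=0, LF[3]=C('k')+0=8+0=8
L[4]='e': occ=0, LF[4]=C('e')+0=3+0=3
L[5]='p': occ=0, LF[5]=C('p')+0=14+0=14
L[6]='m': occ=0, LF[6]=C('m')+0=10+0=10
L[7]='$': occ=0, LF[7]=C('$')+0=0+0=0
L[8]='k': occ=1, LF[8]=C('k')+1=8+1=9
L[9]='o': occ=0, LF[9]=C('o')+0=12+0=12
L[10]='m': occ=1, LF[10]=C('m')+1=10+1=11
L[11]='a': occ=0, LF[11]=C('a')+0=1+0=1
L[12]='o': occ=1, LF[12]=C('o')+1=12+1=13
L[13]='b': occ=0, LF[13]=C('b')+0=2+0=2
L[14]='e': occ=1, LF[14]=C('e')+1=3+1=4
L[15]='e': occ=2, LF[15]=C('e')+2=3+2=5
L[16]='e': occ=3, LF[16]=C('e')+3=3+3=6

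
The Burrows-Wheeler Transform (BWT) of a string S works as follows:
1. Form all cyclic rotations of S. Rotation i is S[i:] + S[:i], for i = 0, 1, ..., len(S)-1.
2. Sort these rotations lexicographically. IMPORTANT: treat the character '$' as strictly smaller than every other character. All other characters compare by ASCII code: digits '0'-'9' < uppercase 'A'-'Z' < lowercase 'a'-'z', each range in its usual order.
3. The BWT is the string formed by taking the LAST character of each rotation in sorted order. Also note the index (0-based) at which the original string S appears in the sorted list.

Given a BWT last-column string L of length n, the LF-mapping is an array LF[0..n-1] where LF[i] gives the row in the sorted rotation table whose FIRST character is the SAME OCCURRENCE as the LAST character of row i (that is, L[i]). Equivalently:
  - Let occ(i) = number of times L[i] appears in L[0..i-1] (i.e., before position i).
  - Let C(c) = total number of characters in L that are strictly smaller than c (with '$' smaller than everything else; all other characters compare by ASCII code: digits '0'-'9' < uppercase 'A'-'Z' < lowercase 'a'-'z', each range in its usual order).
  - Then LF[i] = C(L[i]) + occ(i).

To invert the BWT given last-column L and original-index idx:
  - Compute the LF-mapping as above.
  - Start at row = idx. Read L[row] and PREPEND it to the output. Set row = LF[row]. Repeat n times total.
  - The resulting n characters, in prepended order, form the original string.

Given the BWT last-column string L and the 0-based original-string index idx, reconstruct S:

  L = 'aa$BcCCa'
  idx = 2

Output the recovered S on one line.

Answer: CaBCaca$

Derivation:
LF mapping: 4 5 0 1 7 2 3 6
Walk LF starting at row 2, prepending L[row]:
  step 1: row=2, L[2]='$', prepend. Next row=LF[2]=0
  step 2: row=0, L[0]='a', prepend. Next row=LF[0]=4
  step 3: row=4, L[4]='c', prepend. Next row=LF[4]=7
  step 4: row=7, L[7]='a', prepend. Next row=LF[7]=6
  step 5: row=6, L[6]='C', prepend. Next row=LF[6]=3
  step 6: row=3, L[3]='B', prepend. Next row=LF[3]=1
  step 7: row=1, L[1]='a', prepend. Next row=LF[1]=5
  step 8: row=5, L[5]='C', prepend. Next row=LF[5]=2
Reversed output: CaBCaca$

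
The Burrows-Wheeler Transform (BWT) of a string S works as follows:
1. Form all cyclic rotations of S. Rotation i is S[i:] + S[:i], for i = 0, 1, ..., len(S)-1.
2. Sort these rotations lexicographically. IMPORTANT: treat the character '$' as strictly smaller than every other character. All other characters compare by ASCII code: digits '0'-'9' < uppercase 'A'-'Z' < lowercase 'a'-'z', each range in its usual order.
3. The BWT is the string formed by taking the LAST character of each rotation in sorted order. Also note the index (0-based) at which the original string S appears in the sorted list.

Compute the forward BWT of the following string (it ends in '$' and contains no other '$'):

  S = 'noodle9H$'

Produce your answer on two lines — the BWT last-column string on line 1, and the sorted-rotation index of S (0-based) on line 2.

All 9 rotations (rotation i = S[i:]+S[:i]):
  rot[0] = noodle9H$
  rot[1] = oodle9H$n
  rot[2] = odle9H$no
  rot[3] = dle9H$noo
  rot[4] = le9H$nood
  rot[5] = e9H$noodl
  rot[6] = 9H$noodle
  rot[7] = H$noodle9
  rot[8] = $noodle9H
Sorted (with $ < everything):
  sorted[0] = $noodle9H  (last char: 'H')
  sorted[1] = 9H$noodle  (last char: 'e')
  sorted[2] = H$noodle9  (last char: '9')
  sorted[3] = dle9H$noo  (last char: 'o')
  sorted[4] = e9H$noodl  (last char: 'l')
  sorted[5] = le9H$nood  (last char: 'd')
  sorted[6] = noodle9H$  (last char: '$')
  sorted[7] = odle9H$no  (last char: 'o')
  sorted[8] = oodle9H$n  (last char: 'n')
Last column: He9old$on
Original string S is at sorted index 6

Answer: He9old$on
6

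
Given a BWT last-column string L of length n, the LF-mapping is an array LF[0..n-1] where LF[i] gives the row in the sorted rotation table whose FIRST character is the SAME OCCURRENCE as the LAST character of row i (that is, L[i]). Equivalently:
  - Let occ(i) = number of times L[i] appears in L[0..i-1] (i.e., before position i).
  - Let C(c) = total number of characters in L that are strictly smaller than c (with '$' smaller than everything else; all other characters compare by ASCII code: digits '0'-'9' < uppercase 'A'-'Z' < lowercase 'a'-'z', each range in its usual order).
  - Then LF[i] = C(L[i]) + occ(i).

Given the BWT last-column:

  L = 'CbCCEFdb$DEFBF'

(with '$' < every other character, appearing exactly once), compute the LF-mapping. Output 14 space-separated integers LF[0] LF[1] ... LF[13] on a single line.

Answer: 2 11 3 4 6 8 13 12 0 5 7 9 1 10

Derivation:
Char counts: '$':1, 'B':1, 'C':3, 'D':1, 'E':2, 'F':3, 'b':2, 'd':1
C (first-col start): C('$')=0, C('B')=1, C('C')=2, C('D')=5, C('E')=6, C('F')=8, C('b')=11, C('d')=13
L[0]='C': occ=0, LF[0]=C('C')+0=2+0=2
L[1]='b': occ=0, LF[1]=C('b')+0=11+0=11
L[2]='C': occ=1, LF[2]=C('C')+1=2+1=3
L[3]='C': occ=2, LF[3]=C('C')+2=2+2=4
L[4]='E': occ=0, LF[4]=C('E')+0=6+0=6
L[5]='F': occ=0, LF[5]=C('F')+0=8+0=8
L[6]='d': occ=0, LF[6]=C('d')+0=13+0=13
L[7]='b': occ=1, LF[7]=C('b')+1=11+1=12
L[8]='$': occ=0, LF[8]=C('$')+0=0+0=0
L[9]='D': occ=0, LF[9]=C('D')+0=5+0=5
L[10]='E': occ=1, LF[10]=C('E')+1=6+1=7
L[11]='F': occ=1, LF[11]=C('F')+1=8+1=9
L[12]='B': occ=0, LF[12]=C('B')+0=1+0=1
L[13]='F': occ=2, LF[13]=C('F')+2=8+2=10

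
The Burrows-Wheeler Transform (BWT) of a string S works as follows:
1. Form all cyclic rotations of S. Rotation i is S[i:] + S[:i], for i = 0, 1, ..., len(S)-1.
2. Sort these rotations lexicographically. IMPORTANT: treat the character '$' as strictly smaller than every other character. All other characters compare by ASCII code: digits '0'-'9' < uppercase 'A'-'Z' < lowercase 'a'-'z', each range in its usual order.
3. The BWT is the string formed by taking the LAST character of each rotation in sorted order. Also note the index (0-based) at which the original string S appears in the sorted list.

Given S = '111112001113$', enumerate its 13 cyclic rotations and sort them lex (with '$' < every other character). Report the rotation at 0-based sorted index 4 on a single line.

Answer: 11112001113$1

Derivation:
All 13 rotations (rotation i = S[i:]+S[:i]):
  rot[0] = 111112001113$
  rot[1] = 11112001113$1
  rot[2] = 1112001113$11
  rot[3] = 112001113$111
  rot[4] = 12001113$1111
  rot[5] = 2001113$11111
  rot[6] = 001113$111112
  rot[7] = 01113$1111120
  rot[8] = 1113$11111200
  rot[9] = 113$111112001
  rot[10] = 13$1111120011
  rot[11] = 3$11111200111
  rot[12] = $111112001113
Sorted (with $ < everything):
  sorted[0] = $111112001113
  sorted[1] = 001113$111112
  sorted[2] = 01113$1111120
  sorted[3] = 111112001113$
  sorted[4] = 11112001113$1
  sorted[5] = 1112001113$11
  sorted[6] = 1113$11111200
  sorted[7] = 112001113$111
  sorted[8] = 113$111112001
  sorted[9] = 12001113$1111
  sorted[10] = 13$1111120011
  sorted[11] = 2001113$11111
  sorted[12] = 3$11111200111
sorted[4] = 11112001113$1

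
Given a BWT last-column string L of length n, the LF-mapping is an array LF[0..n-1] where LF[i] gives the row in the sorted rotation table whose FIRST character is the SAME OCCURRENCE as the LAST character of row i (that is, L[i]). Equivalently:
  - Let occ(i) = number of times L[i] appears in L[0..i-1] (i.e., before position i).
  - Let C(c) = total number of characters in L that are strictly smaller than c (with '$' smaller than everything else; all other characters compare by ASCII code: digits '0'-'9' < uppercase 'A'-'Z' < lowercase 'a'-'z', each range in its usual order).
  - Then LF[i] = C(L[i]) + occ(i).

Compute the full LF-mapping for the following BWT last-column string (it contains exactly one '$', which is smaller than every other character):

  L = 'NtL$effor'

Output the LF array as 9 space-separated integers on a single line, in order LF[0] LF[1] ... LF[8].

Answer: 2 8 1 0 3 4 5 6 7

Derivation:
Char counts: '$':1, 'L':1, 'N':1, 'e':1, 'f':2, 'o':1, 'r':1, 't':1
C (first-col start): C('$')=0, C('L')=1, C('N')=2, C('e')=3, C('f')=4, C('o')=6, C('r')=7, C('t')=8
L[0]='N': occ=0, LF[0]=C('N')+0=2+0=2
L[1]='t': occ=0, LF[1]=C('t')+0=8+0=8
L[2]='L': occ=0, LF[2]=C('L')+0=1+0=1
L[3]='$': occ=0, LF[3]=C('$')+0=0+0=0
L[4]='e': occ=0, LF[4]=C('e')+0=3+0=3
L[5]='f': occ=0, LF[5]=C('f')+0=4+0=4
L[6]='f': occ=1, LF[6]=C('f')+1=4+1=5
L[7]='o': occ=0, LF[7]=C('o')+0=6+0=6
L[8]='r': occ=0, LF[8]=C('r')+0=7+0=7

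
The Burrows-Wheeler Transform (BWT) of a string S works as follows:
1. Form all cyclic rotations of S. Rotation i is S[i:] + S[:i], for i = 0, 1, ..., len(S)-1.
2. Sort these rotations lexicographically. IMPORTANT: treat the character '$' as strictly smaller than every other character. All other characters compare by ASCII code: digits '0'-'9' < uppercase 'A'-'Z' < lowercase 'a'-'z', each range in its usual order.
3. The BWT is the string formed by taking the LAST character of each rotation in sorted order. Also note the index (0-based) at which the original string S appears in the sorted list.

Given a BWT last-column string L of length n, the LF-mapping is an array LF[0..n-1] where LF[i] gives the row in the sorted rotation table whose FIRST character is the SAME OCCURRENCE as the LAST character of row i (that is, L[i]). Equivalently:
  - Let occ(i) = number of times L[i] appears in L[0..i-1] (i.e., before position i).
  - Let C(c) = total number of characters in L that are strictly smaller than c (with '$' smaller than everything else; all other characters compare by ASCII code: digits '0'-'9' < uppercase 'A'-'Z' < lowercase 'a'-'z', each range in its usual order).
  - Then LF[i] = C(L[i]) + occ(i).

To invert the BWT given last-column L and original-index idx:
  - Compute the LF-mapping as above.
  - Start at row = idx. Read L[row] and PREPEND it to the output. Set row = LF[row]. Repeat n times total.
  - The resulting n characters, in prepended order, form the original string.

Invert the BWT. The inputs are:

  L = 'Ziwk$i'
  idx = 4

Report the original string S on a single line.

LF mapping: 1 2 5 4 0 3
Walk LF starting at row 4, prepending L[row]:
  step 1: row=4, L[4]='$', prepend. Next row=LF[4]=0
  step 2: row=0, L[0]='Z', prepend. Next row=LF[0]=1
  step 3: row=1, L[1]='i', prepend. Next row=LF[1]=2
  step 4: row=2, L[2]='w', prepend. Next row=LF[2]=5
  step 5: row=5, L[5]='i', prepend. Next row=LF[5]=3
  step 6: row=3, L[3]='k', prepend. Next row=LF[3]=4
Reversed output: kiwiZ$

Answer: kiwiZ$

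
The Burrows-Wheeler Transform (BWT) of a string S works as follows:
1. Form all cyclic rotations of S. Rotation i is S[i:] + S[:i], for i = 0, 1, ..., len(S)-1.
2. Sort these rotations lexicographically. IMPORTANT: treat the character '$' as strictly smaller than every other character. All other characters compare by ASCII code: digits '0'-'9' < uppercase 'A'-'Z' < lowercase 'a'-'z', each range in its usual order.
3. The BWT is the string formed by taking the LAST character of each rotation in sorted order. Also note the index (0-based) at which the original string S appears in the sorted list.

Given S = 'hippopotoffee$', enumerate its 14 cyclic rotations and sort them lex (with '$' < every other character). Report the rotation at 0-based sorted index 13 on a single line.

Answer: toffee$hippopo

Derivation:
All 14 rotations (rotation i = S[i:]+S[:i]):
  rot[0] = hippopotoffee$
  rot[1] = ippopotoffee$h
  rot[2] = ppopotoffee$hi
  rot[3] = popotoffee$hip
  rot[4] = opotoffee$hipp
  rot[5] = potoffee$hippo
  rot[6] = otoffee$hippop
  rot[7] = toffee$hippopo
  rot[8] = offee$hippopot
  rot[9] = ffee$hippopoto
  rot[10] = fee$hippopotof
  rot[11] = ee$hippopotoff
  rot[12] = e$hippopotoffe
  rot[13] = $hippopotoffee
Sorted (with $ < everything):
  sorted[0] = $hippopotoffee
  sorted[1] = e$hippopotoffe
  sorted[2] = ee$hippopotoff
  sorted[3] = fee$hippopotof
  sorted[4] = ffee$hippopoto
  sorted[5] = hippopotoffee$
  sorted[6] = ippopotoffee$h
  sorted[7] = offee$hippopot
  sorted[8] = opotoffee$hipp
  sorted[9] = otoffee$hippop
  sorted[10] = popotoffee$hip
  sorted[11] = potoffee$hippo
  sorted[12] = ppopotoffee$hi
  sorted[13] = toffee$hippopo
sorted[13] = toffee$hippopo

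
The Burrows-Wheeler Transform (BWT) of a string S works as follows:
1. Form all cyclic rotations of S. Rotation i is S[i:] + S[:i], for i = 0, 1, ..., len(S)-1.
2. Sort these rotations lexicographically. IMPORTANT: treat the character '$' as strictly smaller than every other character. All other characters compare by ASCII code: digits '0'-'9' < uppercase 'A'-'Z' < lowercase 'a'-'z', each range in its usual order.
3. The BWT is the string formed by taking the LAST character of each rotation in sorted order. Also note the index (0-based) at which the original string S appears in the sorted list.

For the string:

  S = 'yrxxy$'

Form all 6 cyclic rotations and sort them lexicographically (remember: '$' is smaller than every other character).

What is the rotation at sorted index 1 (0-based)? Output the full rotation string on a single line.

Answer: rxxy$y

Derivation:
All 6 rotations (rotation i = S[i:]+S[:i]):
  rot[0] = yrxxy$
  rot[1] = rxxy$y
  rot[2] = xxy$yr
  rot[3] = xy$yrx
  rot[4] = y$yrxx
  rot[5] = $yrxxy
Sorted (with $ < everything):
  sorted[0] = $yrxxy
  sorted[1] = rxxy$y
  sorted[2] = xxy$yr
  sorted[3] = xy$yrx
  sorted[4] = y$yrxx
  sorted[5] = yrxxy$
sorted[1] = rxxy$y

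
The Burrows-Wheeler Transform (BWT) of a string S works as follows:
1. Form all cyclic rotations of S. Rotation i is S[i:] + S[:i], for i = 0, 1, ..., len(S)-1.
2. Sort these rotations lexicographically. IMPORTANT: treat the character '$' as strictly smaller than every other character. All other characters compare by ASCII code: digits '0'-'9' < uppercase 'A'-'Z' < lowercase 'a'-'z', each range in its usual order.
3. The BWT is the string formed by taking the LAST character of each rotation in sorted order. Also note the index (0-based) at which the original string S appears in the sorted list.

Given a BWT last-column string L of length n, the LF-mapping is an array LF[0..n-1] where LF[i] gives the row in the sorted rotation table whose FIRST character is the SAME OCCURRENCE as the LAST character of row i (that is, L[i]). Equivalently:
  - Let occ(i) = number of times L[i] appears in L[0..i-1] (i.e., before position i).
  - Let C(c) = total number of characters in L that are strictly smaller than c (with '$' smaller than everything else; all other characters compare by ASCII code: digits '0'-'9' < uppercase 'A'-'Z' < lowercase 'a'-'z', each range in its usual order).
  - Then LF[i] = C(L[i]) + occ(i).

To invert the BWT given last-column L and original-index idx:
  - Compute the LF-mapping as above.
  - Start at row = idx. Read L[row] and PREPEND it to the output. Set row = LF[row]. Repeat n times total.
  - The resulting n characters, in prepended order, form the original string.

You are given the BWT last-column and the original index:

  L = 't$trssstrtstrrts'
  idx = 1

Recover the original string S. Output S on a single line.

Answer: rrtsssrtstttrst$

Derivation:
LF mapping: 10 0 11 1 5 6 7 12 2 13 8 14 3 4 15 9
Walk LF starting at row 1, prepending L[row]:
  step 1: row=1, L[1]='$', prepend. Next row=LF[1]=0
  step 2: row=0, L[0]='t', prepend. Next row=LF[0]=10
  step 3: row=10, L[10]='s', prepend. Next row=LF[10]=8
  step 4: row=8, L[8]='r', prepend. Next row=LF[8]=2
  step 5: row=2, L[2]='t', prepend. Next row=LF[2]=11
  step 6: row=11, L[11]='t', prepend. Next row=LF[11]=14
  step 7: row=14, L[14]='t', prepend. Next row=LF[14]=15
  step 8: row=15, L[15]='s', prepend. Next row=LF[15]=9
  step 9: row=9, L[9]='t', prepend. Next row=LF[9]=13
  step 10: row=13, L[13]='r', prepend. Next row=LF[13]=4
  step 11: row=4, L[4]='s', prepend. Next row=LF[4]=5
  step 12: row=5, L[5]='s', prepend. Next row=LF[5]=6
  step 13: row=6, L[6]='s', prepend. Next row=LF[6]=7
  step 14: row=7, L[7]='t', prepend. Next row=LF[7]=12
  step 15: row=12, L[12]='r', prepend. Next row=LF[12]=3
  step 16: row=3, L[3]='r', prepend. Next row=LF[3]=1
Reversed output: rrtsssrtstttrst$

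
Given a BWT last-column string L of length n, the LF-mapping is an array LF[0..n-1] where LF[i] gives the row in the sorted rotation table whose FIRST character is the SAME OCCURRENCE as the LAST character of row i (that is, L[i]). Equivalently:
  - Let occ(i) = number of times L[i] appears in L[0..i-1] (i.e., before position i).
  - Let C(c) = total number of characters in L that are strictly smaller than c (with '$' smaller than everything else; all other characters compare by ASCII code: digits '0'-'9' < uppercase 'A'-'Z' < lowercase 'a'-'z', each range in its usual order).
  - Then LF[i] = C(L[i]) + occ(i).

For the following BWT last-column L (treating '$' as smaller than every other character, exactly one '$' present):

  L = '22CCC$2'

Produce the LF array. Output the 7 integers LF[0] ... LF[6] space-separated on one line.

Answer: 1 2 4 5 6 0 3

Derivation:
Char counts: '$':1, '2':3, 'C':3
C (first-col start): C('$')=0, C('2')=1, C('C')=4
L[0]='2': occ=0, LF[0]=C('2')+0=1+0=1
L[1]='2': occ=1, LF[1]=C('2')+1=1+1=2
L[2]='C': occ=0, LF[2]=C('C')+0=4+0=4
L[3]='C': occ=1, LF[3]=C('C')+1=4+1=5
L[4]='C': occ=2, LF[4]=C('C')+2=4+2=6
L[5]='$': occ=0, LF[5]=C('$')+0=0+0=0
L[6]='2': occ=2, LF[6]=C('2')+2=1+2=3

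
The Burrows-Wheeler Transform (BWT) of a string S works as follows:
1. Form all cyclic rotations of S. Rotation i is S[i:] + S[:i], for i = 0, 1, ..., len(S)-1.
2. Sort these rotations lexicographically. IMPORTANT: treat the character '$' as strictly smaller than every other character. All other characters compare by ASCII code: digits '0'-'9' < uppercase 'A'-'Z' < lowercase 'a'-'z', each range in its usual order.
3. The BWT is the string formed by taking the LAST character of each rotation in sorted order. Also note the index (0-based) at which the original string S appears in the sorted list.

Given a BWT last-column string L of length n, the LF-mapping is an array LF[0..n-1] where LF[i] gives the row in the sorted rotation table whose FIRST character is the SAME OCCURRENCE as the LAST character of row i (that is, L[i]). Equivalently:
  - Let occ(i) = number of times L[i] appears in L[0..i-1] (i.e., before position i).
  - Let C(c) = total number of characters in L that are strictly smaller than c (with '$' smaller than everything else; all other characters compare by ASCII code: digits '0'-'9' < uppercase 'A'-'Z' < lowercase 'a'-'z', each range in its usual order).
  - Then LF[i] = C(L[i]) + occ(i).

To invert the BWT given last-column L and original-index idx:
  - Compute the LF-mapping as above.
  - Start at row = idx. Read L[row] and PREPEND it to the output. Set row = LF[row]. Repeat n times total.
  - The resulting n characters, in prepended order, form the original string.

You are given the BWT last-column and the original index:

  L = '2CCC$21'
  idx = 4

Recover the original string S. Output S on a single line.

LF mapping: 2 4 5 6 0 3 1
Walk LF starting at row 4, prepending L[row]:
  step 1: row=4, L[4]='$', prepend. Next row=LF[4]=0
  step 2: row=0, L[0]='2', prepend. Next row=LF[0]=2
  step 3: row=2, L[2]='C', prepend. Next row=LF[2]=5
  step 4: row=5, L[5]='2', prepend. Next row=LF[5]=3
  step 5: row=3, L[3]='C', prepend. Next row=LF[3]=6
  step 6: row=6, L[6]='1', prepend. Next row=LF[6]=1
  step 7: row=1, L[1]='C', prepend. Next row=LF[1]=4
Reversed output: C1C2C2$

Answer: C1C2C2$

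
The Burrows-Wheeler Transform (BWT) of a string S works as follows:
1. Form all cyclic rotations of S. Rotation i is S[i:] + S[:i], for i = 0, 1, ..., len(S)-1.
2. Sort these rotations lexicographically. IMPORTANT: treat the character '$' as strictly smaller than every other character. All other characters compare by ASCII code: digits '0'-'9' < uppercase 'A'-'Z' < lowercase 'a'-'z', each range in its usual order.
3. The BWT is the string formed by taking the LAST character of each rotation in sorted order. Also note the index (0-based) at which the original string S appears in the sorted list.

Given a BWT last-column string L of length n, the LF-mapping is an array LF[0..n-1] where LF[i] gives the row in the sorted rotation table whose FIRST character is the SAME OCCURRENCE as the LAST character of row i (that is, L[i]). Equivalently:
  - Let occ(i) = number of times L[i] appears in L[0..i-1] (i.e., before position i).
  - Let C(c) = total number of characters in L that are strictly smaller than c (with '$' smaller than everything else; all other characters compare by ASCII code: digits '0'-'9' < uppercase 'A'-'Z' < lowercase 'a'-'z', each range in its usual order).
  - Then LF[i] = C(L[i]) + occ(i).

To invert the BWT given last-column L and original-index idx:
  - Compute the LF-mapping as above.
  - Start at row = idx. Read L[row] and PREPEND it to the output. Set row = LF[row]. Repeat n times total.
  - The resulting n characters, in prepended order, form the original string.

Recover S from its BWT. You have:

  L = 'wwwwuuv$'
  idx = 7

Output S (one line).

Answer: wvwuwuw$

Derivation:
LF mapping: 4 5 6 7 1 2 3 0
Walk LF starting at row 7, prepending L[row]:
  step 1: row=7, L[7]='$', prepend. Next row=LF[7]=0
  step 2: row=0, L[0]='w', prepend. Next row=LF[0]=4
  step 3: row=4, L[4]='u', prepend. Next row=LF[4]=1
  step 4: row=1, L[1]='w', prepend. Next row=LF[1]=5
  step 5: row=5, L[5]='u', prepend. Next row=LF[5]=2
  step 6: row=2, L[2]='w', prepend. Next row=LF[2]=6
  step 7: row=6, L[6]='v', prepend. Next row=LF[6]=3
  step 8: row=3, L[3]='w', prepend. Next row=LF[3]=7
Reversed output: wvwuwuw$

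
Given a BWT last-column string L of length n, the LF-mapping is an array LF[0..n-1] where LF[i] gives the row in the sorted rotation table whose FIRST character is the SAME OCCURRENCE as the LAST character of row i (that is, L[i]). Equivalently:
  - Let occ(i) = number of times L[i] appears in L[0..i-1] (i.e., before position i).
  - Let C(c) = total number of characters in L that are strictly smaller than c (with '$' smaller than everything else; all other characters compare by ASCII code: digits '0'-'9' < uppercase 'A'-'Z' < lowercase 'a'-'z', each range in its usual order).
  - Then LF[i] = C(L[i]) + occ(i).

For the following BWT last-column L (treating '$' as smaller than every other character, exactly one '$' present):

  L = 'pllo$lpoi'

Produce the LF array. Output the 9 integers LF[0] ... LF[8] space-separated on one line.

Char counts: '$':1, 'i':1, 'l':3, 'o':2, 'p':2
C (first-col start): C('$')=0, C('i')=1, C('l')=2, C('o')=5, C('p')=7
L[0]='p': occ=0, LF[0]=C('p')+0=7+0=7
L[1]='l': occ=0, LF[1]=C('l')+0=2+0=2
L[2]='l': occ=1, LF[2]=C('l')+1=2+1=3
L[3]='o': occ=0, LF[3]=C('o')+0=5+0=5
L[4]='$': occ=0, LF[4]=C('$')+0=0+0=0
L[5]='l': occ=2, LF[5]=C('l')+2=2+2=4
L[6]='p': occ=1, LF[6]=C('p')+1=7+1=8
L[7]='o': occ=1, LF[7]=C('o')+1=5+1=6
L[8]='i': occ=0, LF[8]=C('i')+0=1+0=1

Answer: 7 2 3 5 0 4 8 6 1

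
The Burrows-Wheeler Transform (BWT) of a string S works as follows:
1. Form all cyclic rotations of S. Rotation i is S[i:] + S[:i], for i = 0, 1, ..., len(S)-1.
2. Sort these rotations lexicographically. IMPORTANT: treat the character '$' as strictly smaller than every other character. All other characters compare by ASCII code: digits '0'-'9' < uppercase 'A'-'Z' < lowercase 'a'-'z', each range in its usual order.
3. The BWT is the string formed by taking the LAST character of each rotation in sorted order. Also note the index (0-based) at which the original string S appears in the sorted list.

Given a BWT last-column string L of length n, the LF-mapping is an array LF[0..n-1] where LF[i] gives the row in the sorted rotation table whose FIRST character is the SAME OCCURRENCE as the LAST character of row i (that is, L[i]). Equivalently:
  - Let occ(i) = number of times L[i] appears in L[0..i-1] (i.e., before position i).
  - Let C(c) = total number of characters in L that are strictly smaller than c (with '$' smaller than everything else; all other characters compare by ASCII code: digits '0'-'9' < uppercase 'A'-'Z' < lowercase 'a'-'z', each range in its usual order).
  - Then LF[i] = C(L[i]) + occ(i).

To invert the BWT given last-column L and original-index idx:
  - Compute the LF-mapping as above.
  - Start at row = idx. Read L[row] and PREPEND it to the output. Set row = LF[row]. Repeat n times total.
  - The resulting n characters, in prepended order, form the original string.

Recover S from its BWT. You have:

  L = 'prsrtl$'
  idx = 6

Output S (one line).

LF mapping: 2 3 5 4 6 1 0
Walk LF starting at row 6, prepending L[row]:
  step 1: row=6, L[6]='$', prepend. Next row=LF[6]=0
  step 2: row=0, L[0]='p', prepend. Next row=LF[0]=2
  step 3: row=2, L[2]='s', prepend. Next row=LF[2]=5
  step 4: row=5, L[5]='l', prepend. Next row=LF[5]=1
  step 5: row=1, L[1]='r', prepend. Next row=LF[1]=3
  step 6: row=3, L[3]='r', prepend. Next row=LF[3]=4
  step 7: row=4, L[4]='t', prepend. Next row=LF[4]=6
Reversed output: trrlsp$

Answer: trrlsp$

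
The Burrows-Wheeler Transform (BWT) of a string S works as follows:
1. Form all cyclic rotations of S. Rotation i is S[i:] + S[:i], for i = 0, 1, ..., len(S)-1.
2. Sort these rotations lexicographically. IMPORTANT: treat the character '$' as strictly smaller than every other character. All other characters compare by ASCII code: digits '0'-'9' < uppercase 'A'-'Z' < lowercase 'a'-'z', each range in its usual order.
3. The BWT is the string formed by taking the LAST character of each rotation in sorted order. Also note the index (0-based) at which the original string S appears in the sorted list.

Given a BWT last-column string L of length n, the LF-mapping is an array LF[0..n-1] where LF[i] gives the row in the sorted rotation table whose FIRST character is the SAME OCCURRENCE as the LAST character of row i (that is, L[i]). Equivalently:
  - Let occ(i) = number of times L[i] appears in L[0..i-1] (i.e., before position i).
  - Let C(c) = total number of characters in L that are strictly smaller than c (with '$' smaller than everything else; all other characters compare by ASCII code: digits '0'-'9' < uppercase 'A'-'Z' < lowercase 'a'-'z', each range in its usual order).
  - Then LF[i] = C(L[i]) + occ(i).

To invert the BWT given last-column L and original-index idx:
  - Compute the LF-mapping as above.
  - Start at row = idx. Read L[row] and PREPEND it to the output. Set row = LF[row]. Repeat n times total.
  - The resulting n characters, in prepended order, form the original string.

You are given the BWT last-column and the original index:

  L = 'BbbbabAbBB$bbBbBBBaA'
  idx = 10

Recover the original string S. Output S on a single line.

LF mapping: 3 12 13 14 10 15 1 16 4 5 0 17 18 6 19 7 8 9 11 2
Walk LF starting at row 10, prepending L[row]:
  step 1: row=10, L[10]='$', prepend. Next row=LF[10]=0
  step 2: row=0, L[0]='B', prepend. Next row=LF[0]=3
  step 3: row=3, L[3]='b', prepend. Next row=LF[3]=14
  step 4: row=14, L[14]='b', prepend. Next row=LF[14]=19
  step 5: row=19, L[19]='A', prepend. Next row=LF[19]=2
  step 6: row=2, L[2]='b', prepend. Next row=LF[2]=13
  step 7: row=13, L[13]='B', prepend. Next row=LF[13]=6
  step 8: row=6, L[6]='A', prepend. Next row=LF[6]=1
  step 9: row=1, L[1]='b', prepend. Next row=LF[1]=12
  step 10: row=12, L[12]='b', prepend. Next row=LF[12]=18
  step 11: row=18, L[18]='a', prepend. Next row=LF[18]=11
  step 12: row=11, L[11]='b', prepend. Next row=LF[11]=17
  step 13: row=17, L[17]='B', prepend. Next row=LF[17]=9
  step 14: row=9, L[9]='B', prepend. Next row=LF[9]=5
  step 15: row=5, L[5]='b', prepend. Next row=LF[5]=15
  step 16: row=15, L[15]='B', prepend. Next row=LF[15]=7
  step 17: row=7, L[7]='b', prepend. Next row=LF[7]=16
  step 18: row=16, L[16]='B', prepend. Next row=LF[16]=8
  step 19: row=8, L[8]='B', prepend. Next row=LF[8]=4
  step 20: row=4, L[4]='a', prepend. Next row=LF[4]=10
Reversed output: aBBbBbBBbabbABbAbbB$

Answer: aBBbBbBBbabbABbAbbB$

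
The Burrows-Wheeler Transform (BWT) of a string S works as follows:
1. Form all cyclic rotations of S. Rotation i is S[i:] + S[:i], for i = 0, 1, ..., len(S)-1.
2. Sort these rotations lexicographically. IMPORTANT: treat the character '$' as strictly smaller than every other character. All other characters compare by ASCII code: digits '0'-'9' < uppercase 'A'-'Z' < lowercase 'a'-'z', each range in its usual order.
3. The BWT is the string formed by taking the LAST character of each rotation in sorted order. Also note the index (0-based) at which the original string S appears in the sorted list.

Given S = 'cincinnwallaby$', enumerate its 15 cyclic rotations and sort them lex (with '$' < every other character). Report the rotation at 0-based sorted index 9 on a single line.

All 15 rotations (rotation i = S[i:]+S[:i]):
  rot[0] = cincinnwallaby$
  rot[1] = incinnwallaby$c
  rot[2] = ncinnwallaby$ci
  rot[3] = cinnwallaby$cin
  rot[4] = innwallaby$cinc
  rot[5] = nnwallaby$cinci
  rot[6] = nwallaby$cincin
  rot[7] = wallaby$cincinn
  rot[8] = allaby$cincinnw
  rot[9] = llaby$cincinnwa
  rot[10] = laby$cincinnwal
  rot[11] = aby$cincinnwall
  rot[12] = by$cincinnwalla
  rot[13] = y$cincinnwallab
  rot[14] = $cincinnwallaby
Sorted (with $ < everything):
  sorted[0] = $cincinnwallaby
  sorted[1] = aby$cincinnwall
  sorted[2] = allaby$cincinnw
  sorted[3] = by$cincinnwalla
  sorted[4] = cincinnwallaby$
  sorted[5] = cinnwallaby$cin
  sorted[6] = incinnwallaby$c
  sorted[7] = innwallaby$cinc
  sorted[8] = laby$cincinnwal
  sorted[9] = llaby$cincinnwa
  sorted[10] = ncinnwallaby$ci
  sorted[11] = nnwallaby$cinci
  sorted[12] = nwallaby$cincin
  sorted[13] = wallaby$cincinn
  sorted[14] = y$cincinnwallab
sorted[9] = llaby$cincinnwa

Answer: llaby$cincinnwa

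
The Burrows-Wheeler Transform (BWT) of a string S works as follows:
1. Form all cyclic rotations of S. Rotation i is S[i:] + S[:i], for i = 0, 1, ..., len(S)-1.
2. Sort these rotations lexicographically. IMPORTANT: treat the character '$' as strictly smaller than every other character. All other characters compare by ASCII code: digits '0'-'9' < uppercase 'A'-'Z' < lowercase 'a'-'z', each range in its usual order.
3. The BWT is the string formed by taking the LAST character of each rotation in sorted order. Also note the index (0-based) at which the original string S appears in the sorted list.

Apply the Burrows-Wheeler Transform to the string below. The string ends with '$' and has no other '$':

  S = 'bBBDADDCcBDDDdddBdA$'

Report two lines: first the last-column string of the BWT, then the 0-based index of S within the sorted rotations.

All 20 rotations (rotation i = S[i:]+S[:i]):
  rot[0] = bBBDADDCcBDDDdddBdA$
  rot[1] = BBDADDCcBDDDdddBdA$b
  rot[2] = BDADDCcBDDDdddBdA$bB
  rot[3] = DADDCcBDDDdddBdA$bBB
  rot[4] = ADDCcBDDDdddBdA$bBBD
  rot[5] = DDCcBDDDdddBdA$bBBDA
  rot[6] = DCcBDDDdddBdA$bBBDAD
  rot[7] = CcBDDDdddBdA$bBBDADD
  rot[8] = cBDDDdddBdA$bBBDADDC
  rot[9] = BDDDdddBdA$bBBDADDCc
  rot[10] = DDDdddBdA$bBBDADDCcB
  rot[11] = DDdddBdA$bBBDADDCcBD
  rot[12] = DdddBdA$bBBDADDCcBDD
  rot[13] = dddBdA$bBBDADDCcBDDD
  rot[14] = ddBdA$bBBDADDCcBDDDd
  rot[15] = dBdA$bBBDADDCcBDDDdd
  rot[16] = BdA$bBBDADDCcBDDDddd
  rot[17] = dA$bBBDADDCcBDDDdddB
  rot[18] = A$bBBDADDCcBDDDdddBd
  rot[19] = $bBBDADDCcBDDDdddBdA
Sorted (with $ < everything):
  sorted[0] = $bBBDADDCcBDDDdddBdA  (last char: 'A')
  sorted[1] = A$bBBDADDCcBDDDdddBd  (last char: 'd')
  sorted[2] = ADDCcBDDDdddBdA$bBBD  (last char: 'D')
  sorted[3] = BBDADDCcBDDDdddBdA$b  (last char: 'b')
  sorted[4] = BDADDCcBDDDdddBdA$bB  (last char: 'B')
  sorted[5] = BDDDdddBdA$bBBDADDCc  (last char: 'c')
  sorted[6] = BdA$bBBDADDCcBDDDddd  (last char: 'd')
  sorted[7] = CcBDDDdddBdA$bBBDADD  (last char: 'D')
  sorted[8] = DADDCcBDDDdddBdA$bBB  (last char: 'B')
  sorted[9] = DCcBDDDdddBdA$bBBDAD  (last char: 'D')
  sorted[10] = DDCcBDDDdddBdA$bBBDA  (last char: 'A')
  sorted[11] = DDDdddBdA$bBBDADDCcB  (last char: 'B')
  sorted[12] = DDdddBdA$bBBDADDCcBD  (last char: 'D')
  sorted[13] = DdddBdA$bBBDADDCcBDD  (last char: 'D')
  sorted[14] = bBBDADDCcBDDDdddBdA$  (last char: '$')
  sorted[15] = cBDDDdddBdA$bBBDADDC  (last char: 'C')
  sorted[16] = dA$bBBDADDCcBDDDdddB  (last char: 'B')
  sorted[17] = dBdA$bBBDADDCcBDDDdd  (last char: 'd')
  sorted[18] = ddBdA$bBBDADDCcBDDDd  (last char: 'd')
  sorted[19] = dddBdA$bBBDADDCcBDDD  (last char: 'D')
Last column: AdDbBcdDBDABDD$CBddD
Original string S is at sorted index 14

Answer: AdDbBcdDBDABDD$CBddD
14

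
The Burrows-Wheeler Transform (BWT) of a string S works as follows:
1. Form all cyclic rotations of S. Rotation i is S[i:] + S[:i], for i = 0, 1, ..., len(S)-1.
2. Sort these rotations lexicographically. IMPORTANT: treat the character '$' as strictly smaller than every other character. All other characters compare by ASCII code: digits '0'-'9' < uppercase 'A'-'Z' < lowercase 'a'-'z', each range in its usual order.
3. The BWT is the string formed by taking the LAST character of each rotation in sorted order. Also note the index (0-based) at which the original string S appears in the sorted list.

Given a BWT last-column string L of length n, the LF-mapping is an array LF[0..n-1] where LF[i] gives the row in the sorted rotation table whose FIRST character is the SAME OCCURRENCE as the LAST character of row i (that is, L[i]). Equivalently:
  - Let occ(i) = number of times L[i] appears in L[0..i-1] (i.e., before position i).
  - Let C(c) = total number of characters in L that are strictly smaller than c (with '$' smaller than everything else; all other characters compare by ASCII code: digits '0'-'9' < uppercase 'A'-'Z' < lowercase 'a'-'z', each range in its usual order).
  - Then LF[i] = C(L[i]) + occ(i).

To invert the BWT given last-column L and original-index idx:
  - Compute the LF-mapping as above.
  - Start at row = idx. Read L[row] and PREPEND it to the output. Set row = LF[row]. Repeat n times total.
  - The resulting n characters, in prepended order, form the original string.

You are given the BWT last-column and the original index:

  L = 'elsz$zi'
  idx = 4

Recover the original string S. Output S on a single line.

LF mapping: 1 3 4 5 0 6 2
Walk LF starting at row 4, prepending L[row]:
  step 1: row=4, L[4]='$', prepend. Next row=LF[4]=0
  step 2: row=0, L[0]='e', prepend. Next row=LF[0]=1
  step 3: row=1, L[1]='l', prepend. Next row=LF[1]=3
  step 4: row=3, L[3]='z', prepend. Next row=LF[3]=5
  step 5: row=5, L[5]='z', prepend. Next row=LF[5]=6
  step 6: row=6, L[6]='i', prepend. Next row=LF[6]=2
  step 7: row=2, L[2]='s', prepend. Next row=LF[2]=4
Reversed output: sizzle$

Answer: sizzle$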